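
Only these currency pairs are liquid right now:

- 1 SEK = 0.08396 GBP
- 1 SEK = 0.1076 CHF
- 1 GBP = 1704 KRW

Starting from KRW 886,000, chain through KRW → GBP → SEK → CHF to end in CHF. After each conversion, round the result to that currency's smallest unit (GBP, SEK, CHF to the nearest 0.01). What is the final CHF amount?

CHF 666.35

KRW 886,000 ÷ 1704 = GBP 519.95
GBP 519.95 ÷ 0.08396 = SEK 6,192.83
SEK 6,192.83 × 0.1076 = CHF 666.35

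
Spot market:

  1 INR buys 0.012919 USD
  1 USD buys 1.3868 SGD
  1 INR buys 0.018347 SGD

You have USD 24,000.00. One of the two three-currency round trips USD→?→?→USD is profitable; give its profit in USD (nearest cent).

Profit: USD 577.27

Profitable loop is USD → INR → SGD → USD:
USD 24,000.00 ÷ 0.012919 = INR 1,857,728.93
INR 1,857,728.93 × 0.018347 = SGD 34,083.75
SGD 34,083.75 ÷ 1.3868 = USD 24,577.27
Profit = USD 24,577.27 − USD 24,000.00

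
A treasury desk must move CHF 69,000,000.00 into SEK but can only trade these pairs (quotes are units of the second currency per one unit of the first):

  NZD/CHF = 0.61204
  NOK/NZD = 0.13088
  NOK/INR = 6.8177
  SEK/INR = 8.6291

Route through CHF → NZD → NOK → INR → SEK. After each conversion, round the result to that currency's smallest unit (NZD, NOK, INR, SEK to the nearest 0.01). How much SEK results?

CHF 69,000,000.00 ÷ 0.61204 = NZD 112,737,729.56
NZD 112,737,729.56 ÷ 0.13088 = NOK 861,382,408.01
NOK 861,382,408.01 × 6.8177 = INR 5,872,646,843.09
INR 5,872,646,843.09 ÷ 8.6291 = SEK 680,563,076.46

SEK 680,563,076.46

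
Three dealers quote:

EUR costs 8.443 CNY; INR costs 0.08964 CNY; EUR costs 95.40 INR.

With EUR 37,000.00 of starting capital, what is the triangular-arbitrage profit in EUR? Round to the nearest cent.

Profit: EUR 476.17

Profitable loop is EUR → INR → CNY → EUR:
EUR 37,000.00 × 95.40 = INR 3,529,800.00
INR 3,529,800.00 × 0.08964 = CNY 316,411.27
CNY 316,411.27 ÷ 8.443 = EUR 37,476.17
Profit = EUR 37,476.17 − EUR 37,000.00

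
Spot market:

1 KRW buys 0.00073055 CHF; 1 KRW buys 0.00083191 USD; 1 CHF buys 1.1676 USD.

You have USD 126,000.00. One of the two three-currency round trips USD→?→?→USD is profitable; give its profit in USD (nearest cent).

Profit: USD 3,192.78

Profitable loop is USD → KRW → CHF → USD:
USD 126,000.00 ÷ 0.00083191 = KRW 151,458,691
KRW 151,458,691 × 0.00073055 = CHF 110,648.15
CHF 110,648.15 × 1.1676 = USD 129,192.78
Profit = USD 129,192.78 − USD 126,000.00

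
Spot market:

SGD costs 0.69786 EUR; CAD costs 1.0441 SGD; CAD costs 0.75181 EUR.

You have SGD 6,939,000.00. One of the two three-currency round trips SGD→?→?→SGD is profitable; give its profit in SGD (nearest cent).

Profitable loop is SGD → CAD → EUR → SGD:
SGD 6,939,000.00 ÷ 1.0441 = CAD 6,645,915.14
CAD 6,645,915.14 × 0.75181 = EUR 4,996,465.46
EUR 4,996,465.46 ÷ 0.69786 = SGD 7,159,696.02
Profit = SGD 7,159,696.02 − SGD 6,939,000.00

Profit: SGD 220,696.02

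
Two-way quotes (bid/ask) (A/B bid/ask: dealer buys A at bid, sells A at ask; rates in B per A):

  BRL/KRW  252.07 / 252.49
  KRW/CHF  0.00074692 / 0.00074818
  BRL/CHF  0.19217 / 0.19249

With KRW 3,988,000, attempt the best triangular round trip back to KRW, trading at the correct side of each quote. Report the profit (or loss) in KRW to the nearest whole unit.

Net profit: KRW 68,864

Best loop KRW → BRL → CHF → KRW:
KRW 3,988,000 ÷ 252.49 (buy BRL at ask) = BRL 15,794.68
BRL 15,794.68 × 0.19217 (sell BRL at bid) = CHF 3,035.26
CHF 3,035.26 ÷ 0.00074818 (buy KRW at ask) = KRW 4,056,864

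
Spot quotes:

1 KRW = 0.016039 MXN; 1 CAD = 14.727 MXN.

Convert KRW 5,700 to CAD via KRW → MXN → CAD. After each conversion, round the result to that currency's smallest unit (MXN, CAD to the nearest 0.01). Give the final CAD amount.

KRW 5,700 × 0.016039 = MXN 91.42
MXN 91.42 ÷ 14.727 = CAD 6.21

CAD 6.21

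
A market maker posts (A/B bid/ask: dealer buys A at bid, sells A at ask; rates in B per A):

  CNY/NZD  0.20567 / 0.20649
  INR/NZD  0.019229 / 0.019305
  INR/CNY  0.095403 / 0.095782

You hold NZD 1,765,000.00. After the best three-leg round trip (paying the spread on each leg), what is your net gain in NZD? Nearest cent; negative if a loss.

Best loop NZD → INR → CNY → NZD:
NZD 1,765,000.00 ÷ 0.019305 (buy INR at ask) = INR 91,427,091.43
INR 91,427,091.43 × 0.095403 (sell INR at bid) = CNY 8,722,418.80
CNY 8,722,418.80 × 0.20567 (sell CNY at bid) = NZD 1,793,939.88

Net profit: NZD 28,939.88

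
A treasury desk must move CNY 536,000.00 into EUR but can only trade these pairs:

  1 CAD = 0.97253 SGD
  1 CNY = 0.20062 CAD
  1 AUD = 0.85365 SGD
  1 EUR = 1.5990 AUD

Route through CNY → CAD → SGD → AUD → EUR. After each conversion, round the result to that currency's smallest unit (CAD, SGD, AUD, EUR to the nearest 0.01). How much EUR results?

CNY 536,000.00 × 0.20062 = CAD 107,532.32
CAD 107,532.32 × 0.97253 = SGD 104,578.41
SGD 104,578.41 ÷ 0.85365 = AUD 122,507.36
AUD 122,507.36 ÷ 1.5990 = EUR 76,614.98

EUR 76,614.98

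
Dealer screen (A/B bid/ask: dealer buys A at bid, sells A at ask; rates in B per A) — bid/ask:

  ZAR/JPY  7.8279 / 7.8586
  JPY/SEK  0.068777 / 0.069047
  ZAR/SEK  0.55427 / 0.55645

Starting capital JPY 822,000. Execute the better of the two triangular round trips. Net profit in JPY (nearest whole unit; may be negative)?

Net profit: JPY 17,659

Best loop JPY → ZAR → SEK → JPY:
JPY 822,000 ÷ 7.8586 (buy ZAR at ask) = ZAR 104,598.78
ZAR 104,598.78 × 0.55427 (sell ZAR at bid) = SEK 57,975.97
SEK 57,975.97 ÷ 0.069047 (buy JPY at ask) = JPY 839,659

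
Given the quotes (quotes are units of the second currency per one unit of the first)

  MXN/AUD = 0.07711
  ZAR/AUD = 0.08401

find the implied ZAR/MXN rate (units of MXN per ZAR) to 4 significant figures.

ZAR/MXN = 1.089

1 ZAR × 0.08401 = 0.08401 AUD
0.08401 AUD ÷ 0.07711 = 1.08948 MXN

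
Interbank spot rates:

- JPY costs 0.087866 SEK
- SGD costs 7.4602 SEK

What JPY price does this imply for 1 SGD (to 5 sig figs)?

1 SGD × 7.4602 = 7.4602 SEK
7.4602 SEK ÷ 0.087866 = 84.9043 JPY

SGD/JPY = 84.904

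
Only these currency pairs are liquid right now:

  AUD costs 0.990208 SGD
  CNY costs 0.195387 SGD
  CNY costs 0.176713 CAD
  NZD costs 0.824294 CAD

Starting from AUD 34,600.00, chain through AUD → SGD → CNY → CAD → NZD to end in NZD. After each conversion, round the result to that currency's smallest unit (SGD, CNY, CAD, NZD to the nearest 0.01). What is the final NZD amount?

NZD 37,591.82

AUD 34,600.00 × 0.990208 = SGD 34,261.20
SGD 34,261.20 ÷ 0.195387 = CNY 175,350.46
CNY 175,350.46 × 0.176713 = CAD 30,986.71
CAD 30,986.71 ÷ 0.824294 = NZD 37,591.82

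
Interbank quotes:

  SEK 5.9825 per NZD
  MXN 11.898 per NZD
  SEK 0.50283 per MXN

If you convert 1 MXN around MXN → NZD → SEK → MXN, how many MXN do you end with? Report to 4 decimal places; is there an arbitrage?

1.0000 (no arbitrage)

Around MXN → NZD → SEK → MXN: 1 ÷ 11.898 × 5.9825 ÷ 0.50283 = 0.999971
Product ≈ 1 (deviation 0.003%, within rounding noise).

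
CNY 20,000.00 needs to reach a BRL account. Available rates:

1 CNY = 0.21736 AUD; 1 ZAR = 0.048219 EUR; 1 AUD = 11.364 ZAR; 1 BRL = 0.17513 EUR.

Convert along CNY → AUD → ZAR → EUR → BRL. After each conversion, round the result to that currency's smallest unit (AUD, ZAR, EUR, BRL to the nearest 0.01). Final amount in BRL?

CNY 20,000.00 × 0.21736 = AUD 4,347.20
AUD 4,347.20 × 11.364 = ZAR 49,401.58
ZAR 49,401.58 × 0.048219 = EUR 2,382.09
EUR 2,382.09 ÷ 0.17513 = BRL 13,601.84

BRL 13,601.84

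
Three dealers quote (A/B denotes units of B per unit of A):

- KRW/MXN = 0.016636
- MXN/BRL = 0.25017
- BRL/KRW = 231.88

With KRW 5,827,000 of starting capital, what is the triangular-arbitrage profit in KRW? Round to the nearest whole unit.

Profit: KRW 211,062

Profitable loop is KRW → BRL → MXN → KRW:
KRW 5,827,000 ÷ 231.88 = BRL 25,129.38
BRL 25,129.38 ÷ 0.25017 = MXN 100,449.20
MXN 100,449.20 ÷ 0.016636 = KRW 6,038,062
Profit = KRW 6,038,062 − KRW 5,827,000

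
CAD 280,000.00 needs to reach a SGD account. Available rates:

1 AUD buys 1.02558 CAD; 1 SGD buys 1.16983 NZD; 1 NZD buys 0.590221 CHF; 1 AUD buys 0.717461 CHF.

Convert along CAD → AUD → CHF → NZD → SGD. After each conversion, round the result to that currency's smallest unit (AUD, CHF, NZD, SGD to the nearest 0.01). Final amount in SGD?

CAD 280,000.00 ÷ 1.02558 = AUD 273,016.24
AUD 273,016.24 × 0.717461 = CHF 195,878.50
CHF 195,878.50 ÷ 0.590221 = NZD 331,873.15
NZD 331,873.15 ÷ 1.16983 = SGD 283,693.49

SGD 283,693.49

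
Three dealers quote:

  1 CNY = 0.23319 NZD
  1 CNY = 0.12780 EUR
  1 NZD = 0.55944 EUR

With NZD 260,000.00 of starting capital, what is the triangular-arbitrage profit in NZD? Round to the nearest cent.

Profitable loop is NZD → EUR → CNY → NZD:
NZD 260,000.00 × 0.55944 = EUR 145,454.40
EUR 145,454.40 ÷ 0.12780 = CNY 1,138,140.85
CNY 1,138,140.85 × 0.23319 = NZD 265,403.06
Profit = NZD 265,403.06 − NZD 260,000.00

Profit: NZD 5,403.06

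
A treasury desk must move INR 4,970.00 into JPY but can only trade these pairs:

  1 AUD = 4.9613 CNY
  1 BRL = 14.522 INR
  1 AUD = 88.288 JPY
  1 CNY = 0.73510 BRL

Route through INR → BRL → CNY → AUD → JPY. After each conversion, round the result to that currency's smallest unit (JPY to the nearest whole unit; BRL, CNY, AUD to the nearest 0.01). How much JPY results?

JPY 8,285

INR 4,970.00 ÷ 14.522 = BRL 342.24
BRL 342.24 ÷ 0.73510 = CNY 465.57
CNY 465.57 ÷ 4.9613 = AUD 93.84
AUD 93.84 × 88.288 = JPY 8,285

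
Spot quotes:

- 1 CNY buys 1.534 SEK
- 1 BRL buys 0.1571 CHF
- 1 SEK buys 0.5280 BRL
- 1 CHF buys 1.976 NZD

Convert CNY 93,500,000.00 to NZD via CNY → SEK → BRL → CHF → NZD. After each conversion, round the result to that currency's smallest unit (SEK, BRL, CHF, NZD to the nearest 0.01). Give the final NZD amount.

CNY 93,500,000.00 × 1.534 = SEK 143,429,000.00
SEK 143,429,000.00 × 0.5280 = BRL 75,730,512.00
BRL 75,730,512.00 × 0.1571 = CHF 11,897,263.44
CHF 11,897,263.44 × 1.976 = NZD 23,508,992.56

NZD 23,508,992.56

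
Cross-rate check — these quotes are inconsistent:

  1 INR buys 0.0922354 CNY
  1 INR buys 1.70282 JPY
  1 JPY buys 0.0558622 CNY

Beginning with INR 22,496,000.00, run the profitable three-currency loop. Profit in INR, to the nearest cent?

Profit: INR 704,345.13

Profitable loop is INR → JPY → CNY → INR:
INR 22,496,000.00 × 1.70282 = JPY 38,306,639
JPY 38,306,639 × 0.0558622 = CNY 2,139,893.11
CNY 2,139,893.11 ÷ 0.0922354 = INR 23,200,345.13
Profit = INR 23,200,345.13 − INR 22,496,000.00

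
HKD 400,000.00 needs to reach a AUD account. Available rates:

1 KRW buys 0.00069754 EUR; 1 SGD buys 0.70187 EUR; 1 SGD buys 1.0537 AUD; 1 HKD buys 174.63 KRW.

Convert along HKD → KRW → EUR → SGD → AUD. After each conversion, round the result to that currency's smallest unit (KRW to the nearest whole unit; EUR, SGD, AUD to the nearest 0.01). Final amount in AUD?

HKD 400,000.00 × 174.63 = KRW 69,852,000
KRW 69,852,000 × 0.00069754 = EUR 48,724.56
EUR 48,724.56 ÷ 0.70187 = SGD 69,421.06
SGD 69,421.06 × 1.0537 = AUD 73,148.97

AUD 73,148.97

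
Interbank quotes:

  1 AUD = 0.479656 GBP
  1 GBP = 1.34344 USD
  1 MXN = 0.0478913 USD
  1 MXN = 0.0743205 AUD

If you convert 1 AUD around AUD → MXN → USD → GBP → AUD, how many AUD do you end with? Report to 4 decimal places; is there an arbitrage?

Around AUD → MXN → USD → GBP → AUD: 1 ÷ 0.0743205 × 0.0478913 ÷ 1.34344 ÷ 0.479656 = 1.000000
Product ≈ 1 (deviation 0.000%, within rounding noise).

1.0000 (no arbitrage)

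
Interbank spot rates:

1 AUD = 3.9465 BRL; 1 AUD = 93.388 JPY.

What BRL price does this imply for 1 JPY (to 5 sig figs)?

JPY/BRL = 0.042259

1 JPY ÷ 93.388 = 0.010708 AUD
0.010708 AUD × 3.9465 = 0.0422592 BRL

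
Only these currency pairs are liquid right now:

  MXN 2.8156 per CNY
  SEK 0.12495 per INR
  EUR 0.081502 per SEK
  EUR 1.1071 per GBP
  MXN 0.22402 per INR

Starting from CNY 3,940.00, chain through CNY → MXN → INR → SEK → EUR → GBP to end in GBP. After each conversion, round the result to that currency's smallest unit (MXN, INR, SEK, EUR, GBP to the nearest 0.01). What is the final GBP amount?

GBP 455.51

CNY 3,940.00 × 2.8156 = MXN 11,093.46
MXN 11,093.46 ÷ 0.22402 = INR 49,519.95
INR 49,519.95 × 0.12495 = SEK 6,187.52
SEK 6,187.52 × 0.081502 = EUR 504.30
EUR 504.30 ÷ 1.1071 = GBP 455.51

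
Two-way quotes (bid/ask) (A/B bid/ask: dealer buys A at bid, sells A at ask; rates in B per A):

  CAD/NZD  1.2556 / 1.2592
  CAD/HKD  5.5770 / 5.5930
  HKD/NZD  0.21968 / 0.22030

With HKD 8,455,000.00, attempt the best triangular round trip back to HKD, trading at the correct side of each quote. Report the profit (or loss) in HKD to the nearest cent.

Net profit: HKD 160,998.26

Best loop HKD → CAD → NZD → HKD:
HKD 8,455,000.00 ÷ 5.5930 (buy CAD at ask) = CAD 1,511,711.07
CAD 1,511,711.07 × 1.2556 (sell CAD at bid) = NZD 1,898,104.42
NZD 1,898,104.42 ÷ 0.22030 (buy HKD at ask) = HKD 8,615,998.26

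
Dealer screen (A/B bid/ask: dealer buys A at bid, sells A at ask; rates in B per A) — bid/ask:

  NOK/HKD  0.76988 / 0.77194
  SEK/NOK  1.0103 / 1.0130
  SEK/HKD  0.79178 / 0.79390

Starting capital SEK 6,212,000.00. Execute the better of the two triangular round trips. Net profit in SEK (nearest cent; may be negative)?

Best loop SEK → HKD → NOK → SEK:
SEK 6,212,000.00 × 0.79178 (sell SEK at bid) = HKD 4,918,537.36
HKD 4,918,537.36 ÷ 0.77194 (buy NOK at ask) = NOK 6,371,657.59
NOK 6,371,657.59 ÷ 1.0130 (buy SEK at ask) = SEK 6,289,889.03

Net profit: SEK 77,889.03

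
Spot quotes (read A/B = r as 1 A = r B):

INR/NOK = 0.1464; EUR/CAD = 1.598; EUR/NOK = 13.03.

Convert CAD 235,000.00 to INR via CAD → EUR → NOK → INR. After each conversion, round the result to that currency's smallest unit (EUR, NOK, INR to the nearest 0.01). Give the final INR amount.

INR 13,088,636.75

CAD 235,000.00 ÷ 1.598 = EUR 147,058.82
EUR 147,058.82 × 13.03 = NOK 1,916,176.42
NOK 1,916,176.42 ÷ 0.1464 = INR 13,088,636.75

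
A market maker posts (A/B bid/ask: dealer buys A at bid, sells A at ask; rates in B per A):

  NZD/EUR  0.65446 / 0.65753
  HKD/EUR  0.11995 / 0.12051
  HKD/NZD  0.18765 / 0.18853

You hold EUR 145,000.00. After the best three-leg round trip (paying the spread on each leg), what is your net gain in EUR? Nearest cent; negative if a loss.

Net profit: EUR 2,766.71

Best loop EUR → HKD → NZD → EUR:
EUR 145,000.00 ÷ 0.12051 (buy HKD at ask) = HKD 1,203,219.65
HKD 1,203,219.65 × 0.18765 (sell HKD at bid) = NZD 225,784.17
NZD 225,784.17 × 0.65446 (sell NZD at bid) = EUR 147,766.71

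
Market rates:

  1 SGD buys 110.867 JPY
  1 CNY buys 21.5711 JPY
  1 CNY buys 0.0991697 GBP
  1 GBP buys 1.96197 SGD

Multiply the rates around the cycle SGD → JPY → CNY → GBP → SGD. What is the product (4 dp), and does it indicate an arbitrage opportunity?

Around SGD → JPY → CNY → GBP → SGD: 1 × 110.867 ÷ 21.5711 × 0.0991697 × 1.96197 = 1.000003
Product ≈ 1 (deviation 0.000%, within rounding noise).

1.0000 (no arbitrage)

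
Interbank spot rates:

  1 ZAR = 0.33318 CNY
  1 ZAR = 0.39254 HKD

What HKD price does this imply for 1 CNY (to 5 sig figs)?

CNY/HKD = 1.1782

1 CNY ÷ 0.33318 = 3.00138 ZAR
3.00138 ZAR × 0.39254 = 1.17816 HKD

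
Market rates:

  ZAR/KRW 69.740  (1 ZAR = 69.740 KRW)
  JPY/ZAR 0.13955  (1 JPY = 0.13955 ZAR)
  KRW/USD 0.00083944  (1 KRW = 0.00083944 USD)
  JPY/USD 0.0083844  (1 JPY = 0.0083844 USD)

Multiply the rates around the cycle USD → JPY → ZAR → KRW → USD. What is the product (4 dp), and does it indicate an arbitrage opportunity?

0.9744 (arbitrage exists)

Around USD → JPY → ZAR → KRW → USD: 1 ÷ 0.0083844 × 0.13955 × 69.740 × 0.00083944 = 0.974382
Product < 1; profitable direction is USD → KRW → ZAR → JPY → USD.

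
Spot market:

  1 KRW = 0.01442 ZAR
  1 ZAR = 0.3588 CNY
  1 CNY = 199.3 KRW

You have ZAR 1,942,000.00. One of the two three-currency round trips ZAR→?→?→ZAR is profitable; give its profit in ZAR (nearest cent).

Profit: ZAR 60,507.81

Profitable loop is ZAR → CNY → KRW → ZAR:
ZAR 1,942,000.00 × 0.3588 = CNY 696,789.60
CNY 696,789.60 × 199.3 = KRW 138,870,167
KRW 138,870,167 × 0.01442 = ZAR 2,002,507.81
Profit = ZAR 2,002,507.81 − ZAR 1,942,000.00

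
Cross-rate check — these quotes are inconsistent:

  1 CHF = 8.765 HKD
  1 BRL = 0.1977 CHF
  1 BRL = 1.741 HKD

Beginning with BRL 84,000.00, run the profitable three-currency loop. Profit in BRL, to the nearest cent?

Profit: BRL 395.53

Profitable loop is BRL → HKD → CHF → BRL:
BRL 84,000.00 × 1.741 = HKD 146,244.00
HKD 146,244.00 ÷ 8.765 = CHF 16,685.00
CHF 16,685.00 ÷ 0.1977 = BRL 84,395.53
Profit = BRL 84,395.53 − BRL 84,000.00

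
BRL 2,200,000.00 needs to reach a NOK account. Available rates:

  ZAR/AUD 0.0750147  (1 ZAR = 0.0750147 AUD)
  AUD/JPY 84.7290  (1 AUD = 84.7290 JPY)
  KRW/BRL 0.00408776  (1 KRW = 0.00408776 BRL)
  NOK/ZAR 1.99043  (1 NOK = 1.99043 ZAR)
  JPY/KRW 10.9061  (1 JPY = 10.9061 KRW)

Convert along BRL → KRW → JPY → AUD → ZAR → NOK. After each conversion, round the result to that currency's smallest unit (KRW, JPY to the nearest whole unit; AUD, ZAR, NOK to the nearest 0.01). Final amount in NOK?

BRL 2,200,000.00 ÷ 0.00408776 = KRW 538,192,066
KRW 538,192,066 ÷ 10.9061 = JPY 49,347,802
JPY 49,347,802 ÷ 84.7290 = AUD 582,419.27
AUD 582,419.27 ÷ 0.0750147 = ZAR 7,764,068.51
ZAR 7,764,068.51 ÷ 1.99043 = NOK 3,900,699.10

NOK 3,900,699.10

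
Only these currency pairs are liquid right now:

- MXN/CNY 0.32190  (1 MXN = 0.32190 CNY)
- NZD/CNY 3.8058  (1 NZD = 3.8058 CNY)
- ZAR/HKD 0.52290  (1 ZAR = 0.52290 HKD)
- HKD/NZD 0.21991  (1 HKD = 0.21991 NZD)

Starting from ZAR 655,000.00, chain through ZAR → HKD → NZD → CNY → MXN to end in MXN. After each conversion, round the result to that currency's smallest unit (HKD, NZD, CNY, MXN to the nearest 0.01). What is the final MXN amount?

MXN 890,491.83

ZAR 655,000.00 × 0.52290 = HKD 342,499.50
HKD 342,499.50 × 0.21991 = NZD 75,319.07
NZD 75,319.07 × 3.8058 = CNY 286,649.32
CNY 286,649.32 ÷ 0.32190 = MXN 890,491.83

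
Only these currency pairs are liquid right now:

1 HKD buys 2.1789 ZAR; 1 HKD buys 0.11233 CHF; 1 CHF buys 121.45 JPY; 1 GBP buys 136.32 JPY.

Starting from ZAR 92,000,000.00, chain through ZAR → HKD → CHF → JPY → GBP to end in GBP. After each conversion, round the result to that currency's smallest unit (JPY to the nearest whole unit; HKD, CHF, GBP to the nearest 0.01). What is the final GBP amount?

GBP 4,225,559.57

ZAR 92,000,000.00 ÷ 2.1789 = HKD 42,223,140.12
HKD 42,223,140.12 × 0.11233 = CHF 4,742,925.33
CHF 4,742,925.33 × 121.45 = JPY 576,028,281
JPY 576,028,281 ÷ 136.32 = GBP 4,225,559.57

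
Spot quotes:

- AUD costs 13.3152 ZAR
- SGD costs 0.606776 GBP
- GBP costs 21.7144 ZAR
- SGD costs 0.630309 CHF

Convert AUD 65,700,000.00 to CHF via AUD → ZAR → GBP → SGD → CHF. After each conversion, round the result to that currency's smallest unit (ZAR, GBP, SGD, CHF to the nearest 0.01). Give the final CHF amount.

AUD 65,700,000.00 × 13.3152 = ZAR 874,808,640.00
ZAR 874,808,640.00 ÷ 21.7144 = GBP 40,287,027.96
GBP 40,287,027.96 ÷ 0.606776 = SGD 66,395,223.21
SGD 66,395,223.21 × 0.630309 = CHF 41,849,506.75

CHF 41,849,506.75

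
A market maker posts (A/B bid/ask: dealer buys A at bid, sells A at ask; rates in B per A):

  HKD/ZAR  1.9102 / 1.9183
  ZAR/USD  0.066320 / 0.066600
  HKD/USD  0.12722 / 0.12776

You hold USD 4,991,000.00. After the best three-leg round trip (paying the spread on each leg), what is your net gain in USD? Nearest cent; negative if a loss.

Net result: USD -21,047.88 (no profitable arbitrage after spreads)

Best loop USD → ZAR → HKD → USD:
USD 4,991,000.00 ÷ 0.066600 (buy ZAR at ask) = ZAR 74,939,939.94
ZAR 74,939,939.94 ÷ 1.9183 (buy HKD at ask) = HKD 39,065,808.24
HKD 39,065,808.24 × 0.12722 (sell HKD at bid) = USD 4,969,952.12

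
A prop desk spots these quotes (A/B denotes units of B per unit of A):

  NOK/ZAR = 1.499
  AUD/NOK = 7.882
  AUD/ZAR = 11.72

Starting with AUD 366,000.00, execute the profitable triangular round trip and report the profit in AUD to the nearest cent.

Profitable loop is AUD → NOK → ZAR → AUD:
AUD 366,000.00 × 7.882 = NOK 2,884,812.00
NOK 2,884,812.00 × 1.499 = ZAR 4,324,333.19
ZAR 4,324,333.19 ÷ 11.72 = AUD 368,970.41
Profit = AUD 368,970.41 − AUD 366,000.00

Profit: AUD 2,970.41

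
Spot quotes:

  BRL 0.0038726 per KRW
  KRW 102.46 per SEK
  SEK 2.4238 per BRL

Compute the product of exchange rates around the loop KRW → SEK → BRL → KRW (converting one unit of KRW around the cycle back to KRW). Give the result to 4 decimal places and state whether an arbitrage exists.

1.0398 (arbitrage exists)

Around KRW → SEK → BRL → KRW: 1 ÷ 102.46 ÷ 2.4238 ÷ 0.0038726 = 1.039791
Product > 1; profitable direction is KRW → SEK → BRL → KRW.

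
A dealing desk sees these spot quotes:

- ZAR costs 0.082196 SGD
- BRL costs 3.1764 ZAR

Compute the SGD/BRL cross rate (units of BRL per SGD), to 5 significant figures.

SGD/BRL = 3.8301

1 SGD ÷ 0.082196 = 12.166 ZAR
12.166 ZAR ÷ 3.1764 = 3.83014 BRL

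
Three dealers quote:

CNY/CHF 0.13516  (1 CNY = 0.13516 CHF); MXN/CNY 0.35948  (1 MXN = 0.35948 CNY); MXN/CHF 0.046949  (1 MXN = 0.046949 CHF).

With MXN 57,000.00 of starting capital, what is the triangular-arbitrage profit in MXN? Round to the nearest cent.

Profitable loop is MXN → CNY → CHF → MXN:
MXN 57,000.00 × 0.35948 = CNY 20,490.36
CNY 20,490.36 × 0.13516 = CHF 2,769.48
CHF 2,769.48 ÷ 0.046949 = MXN 58,989.05
Profit = MXN 58,989.05 − MXN 57,000.00

Profit: MXN 1,989.05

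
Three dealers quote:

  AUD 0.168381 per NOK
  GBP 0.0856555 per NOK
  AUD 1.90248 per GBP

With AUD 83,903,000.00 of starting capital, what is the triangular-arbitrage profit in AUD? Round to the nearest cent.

Profit: AUD 2,792,233.28

Profitable loop is AUD → GBP → NOK → AUD:
AUD 83,903,000.00 ÷ 1.90248 = GBP 44,101,909.09
GBP 44,101,909.09 ÷ 0.0856555 = NOK 514,875,391.39
NOK 514,875,391.39 × 0.168381 = AUD 86,695,233.28
Profit = AUD 86,695,233.28 − AUD 83,903,000.00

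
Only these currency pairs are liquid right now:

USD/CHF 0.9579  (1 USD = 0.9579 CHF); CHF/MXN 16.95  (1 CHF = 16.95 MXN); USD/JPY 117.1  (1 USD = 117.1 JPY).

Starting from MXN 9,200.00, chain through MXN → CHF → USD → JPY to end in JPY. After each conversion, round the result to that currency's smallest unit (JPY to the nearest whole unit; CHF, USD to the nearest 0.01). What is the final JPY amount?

MXN 9,200.00 ÷ 16.95 = CHF 542.77
CHF 542.77 ÷ 0.9579 = USD 566.62
USD 566.62 × 117.1 = JPY 66,351

JPY 66,351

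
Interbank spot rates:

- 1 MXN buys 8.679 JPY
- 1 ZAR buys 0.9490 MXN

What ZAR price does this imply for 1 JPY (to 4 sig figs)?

1 JPY ÷ 8.679 = 0.115221 MXN
0.115221 MXN ÷ 0.9490 = 0.121413 ZAR

JPY/ZAR = 0.1214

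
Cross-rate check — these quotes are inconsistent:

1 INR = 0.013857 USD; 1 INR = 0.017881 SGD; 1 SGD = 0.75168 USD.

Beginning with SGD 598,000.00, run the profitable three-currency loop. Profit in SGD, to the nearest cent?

Profitable loop is SGD → INR → USD → SGD:
SGD 598,000.00 ÷ 0.017881 = INR 33,443,319.72
INR 33,443,319.72 × 0.013857 = USD 463,424.08
USD 463,424.08 ÷ 0.75168 = SGD 616,517.78
Profit = SGD 616,517.78 − SGD 598,000.00

Profit: SGD 18,517.78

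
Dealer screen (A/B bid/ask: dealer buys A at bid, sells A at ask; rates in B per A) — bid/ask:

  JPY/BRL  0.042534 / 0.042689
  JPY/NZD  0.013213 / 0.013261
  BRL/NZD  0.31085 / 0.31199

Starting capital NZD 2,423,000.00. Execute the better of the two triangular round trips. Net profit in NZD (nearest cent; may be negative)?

Net result: NZD -7,181.86 (no profitable arbitrage after spreads)

Best loop NZD → JPY → BRL → NZD:
NZD 2,423,000.00 ÷ 0.013261 (buy JPY at ask) = JPY 182,716,236
JPY 182,716,236 × 0.042534 (sell JPY at bid) = BRL 7,771,652.36
BRL 7,771,652.36 × 0.31085 (sell BRL at bid) = NZD 2,415,818.14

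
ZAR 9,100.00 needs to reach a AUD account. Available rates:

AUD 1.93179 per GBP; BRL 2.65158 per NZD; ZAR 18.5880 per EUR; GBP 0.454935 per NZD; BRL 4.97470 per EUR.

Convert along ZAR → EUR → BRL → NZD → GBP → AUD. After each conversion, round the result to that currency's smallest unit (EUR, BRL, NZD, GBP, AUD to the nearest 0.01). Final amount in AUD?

ZAR 9,100.00 ÷ 18.5880 = EUR 489.56
EUR 489.56 × 4.97470 = BRL 2,435.41
BRL 2,435.41 ÷ 2.65158 = NZD 918.48
NZD 918.48 × 0.454935 = GBP 417.85
GBP 417.85 × 1.93179 = AUD 807.20

AUD 807.20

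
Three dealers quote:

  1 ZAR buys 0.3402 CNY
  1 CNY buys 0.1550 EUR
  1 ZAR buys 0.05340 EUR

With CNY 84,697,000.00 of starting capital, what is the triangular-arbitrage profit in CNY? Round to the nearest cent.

Profitable loop is CNY → ZAR → EUR → CNY:
CNY 84,697,000.00 ÷ 0.3402 = ZAR 248,962,375.07
ZAR 248,962,375.07 × 0.05340 = EUR 13,294,590.83
EUR 13,294,590.83 ÷ 0.1550 = CNY 85,771,553.73
Profit = CNY 85,771,553.73 − CNY 84,697,000.00

Profit: CNY 1,074,553.73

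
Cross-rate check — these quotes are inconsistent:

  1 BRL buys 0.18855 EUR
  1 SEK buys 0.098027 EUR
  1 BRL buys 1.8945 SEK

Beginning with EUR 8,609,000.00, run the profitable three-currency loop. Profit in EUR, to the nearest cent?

Profit: EUR 131,553.25

Profitable loop is EUR → SEK → BRL → EUR:
EUR 8,609,000.00 ÷ 0.098027 = SEK 87,822,742.71
SEK 87,822,742.71 ÷ 1.8945 = BRL 46,356,686.57
BRL 46,356,686.57 × 0.18855 = EUR 8,740,553.25
Profit = EUR 8,740,553.25 − EUR 8,609,000.00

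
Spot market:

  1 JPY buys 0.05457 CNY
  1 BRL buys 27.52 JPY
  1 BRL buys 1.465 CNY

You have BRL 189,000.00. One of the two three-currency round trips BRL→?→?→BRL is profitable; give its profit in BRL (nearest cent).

Profit: BRL 4,743.24

Profitable loop is BRL → JPY → CNY → BRL:
BRL 189,000.00 × 27.52 = JPY 5,201,280
JPY 5,201,280 × 0.05457 = CNY 283,833.85
CNY 283,833.85 ÷ 1.465 = BRL 193,743.24
Profit = BRL 193,743.24 − BRL 189,000.00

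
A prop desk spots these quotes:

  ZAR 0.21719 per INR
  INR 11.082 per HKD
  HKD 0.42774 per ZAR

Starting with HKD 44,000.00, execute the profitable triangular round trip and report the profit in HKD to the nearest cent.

Profitable loop is HKD → INR → ZAR → HKD:
HKD 44,000.00 × 11.082 = INR 487,608.00
INR 487,608.00 × 0.21719 = ZAR 105,903.58
ZAR 105,903.58 × 0.42774 = HKD 45,299.20
Profit = HKD 45,299.20 − HKD 44,000.00

Profit: HKD 1,299.20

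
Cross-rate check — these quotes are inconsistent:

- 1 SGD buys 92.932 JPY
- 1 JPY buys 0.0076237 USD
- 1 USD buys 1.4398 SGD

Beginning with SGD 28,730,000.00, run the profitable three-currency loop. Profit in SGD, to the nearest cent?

Profit: SGD 576,832.15

Profitable loop is SGD → JPY → USD → SGD:
SGD 28,730,000.00 × 92.932 = JPY 2,669,936,360
JPY 2,669,936,360 × 0.0076237 = USD 20,354,793.83
USD 20,354,793.83 × 1.4398 = SGD 29,306,832.15
Profit = SGD 29,306,832.15 − SGD 28,730,000.00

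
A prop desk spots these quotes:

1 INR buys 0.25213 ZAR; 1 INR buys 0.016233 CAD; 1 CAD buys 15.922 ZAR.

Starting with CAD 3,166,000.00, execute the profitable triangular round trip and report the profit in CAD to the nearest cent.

Profitable loop is CAD → ZAR → INR → CAD:
CAD 3,166,000.00 × 15.922 = ZAR 50,409,052.00
ZAR 50,409,052.00 ÷ 0.25213 = INR 199,932,780.71
INR 199,932,780.71 × 0.016233 = CAD 3,245,508.83
Profit = CAD 3,245,508.83 − CAD 3,166,000.00

Profit: CAD 79,508.83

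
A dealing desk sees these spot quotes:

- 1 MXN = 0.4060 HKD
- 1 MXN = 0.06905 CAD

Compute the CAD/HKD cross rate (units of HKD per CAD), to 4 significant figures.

CAD/HKD = 5.880

1 CAD ÷ 0.06905 = 14.4823 MXN
14.4823 MXN × 0.4060 = 5.8798 HKD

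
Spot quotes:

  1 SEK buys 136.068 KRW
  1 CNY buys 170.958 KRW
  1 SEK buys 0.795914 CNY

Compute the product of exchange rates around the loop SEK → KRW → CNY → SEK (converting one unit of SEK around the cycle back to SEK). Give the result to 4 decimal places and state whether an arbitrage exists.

1.0000 (no arbitrage)

Around SEK → KRW → CNY → SEK: 1 × 136.068 ÷ 170.958 ÷ 0.795914 = 1.000001
Product ≈ 1 (deviation 0.000%, within rounding noise).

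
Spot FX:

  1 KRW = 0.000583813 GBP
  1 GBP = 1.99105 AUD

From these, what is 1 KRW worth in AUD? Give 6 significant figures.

KRW/AUD = 0.00116240

1 KRW × 0.000583813 = 0.000583813 GBP
0.000583813 GBP × 1.99105 = 0.0011624 AUD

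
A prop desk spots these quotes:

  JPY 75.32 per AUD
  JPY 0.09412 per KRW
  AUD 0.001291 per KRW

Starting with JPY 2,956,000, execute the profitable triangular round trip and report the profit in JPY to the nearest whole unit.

Profit: JPY 97,930

Profitable loop is JPY → KRW → AUD → JPY:
JPY 2,956,000 ÷ 0.09412 = KRW 31,406,715
KRW 31,406,715 × 0.001291 = AUD 40,546.07
AUD 40,546.07 × 75.32 = JPY 3,053,930
Profit = JPY 3,053,930 − JPY 2,956,000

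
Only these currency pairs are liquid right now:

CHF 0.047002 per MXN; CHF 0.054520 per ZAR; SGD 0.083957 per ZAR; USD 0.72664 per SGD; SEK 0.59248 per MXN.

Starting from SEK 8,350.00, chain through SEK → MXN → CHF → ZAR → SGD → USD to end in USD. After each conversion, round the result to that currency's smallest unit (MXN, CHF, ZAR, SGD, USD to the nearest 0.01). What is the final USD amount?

USD 741.22

SEK 8,350.00 ÷ 0.59248 = MXN 14,093.30
MXN 14,093.30 × 0.047002 = CHF 662.41
CHF 662.41 ÷ 0.054520 = ZAR 12,149.85
ZAR 12,149.85 × 0.083957 = SGD 1,020.06
SGD 1,020.06 × 0.72664 = USD 741.22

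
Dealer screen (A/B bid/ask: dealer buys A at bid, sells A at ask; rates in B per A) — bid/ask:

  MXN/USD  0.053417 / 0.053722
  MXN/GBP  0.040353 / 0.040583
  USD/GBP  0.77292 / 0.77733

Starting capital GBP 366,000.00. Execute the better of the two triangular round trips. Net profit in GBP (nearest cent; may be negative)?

Best loop GBP → MXN → USD → GBP:
GBP 366,000.00 ÷ 0.040583 (buy MXN at ask) = MXN 9,018,554.57
MXN 9,018,554.57 × 0.053417 (sell MXN at bid) = USD 481,744.13
USD 481,744.13 × 0.77292 (sell USD at bid) = GBP 372,349.67

Net profit: GBP 6,349.67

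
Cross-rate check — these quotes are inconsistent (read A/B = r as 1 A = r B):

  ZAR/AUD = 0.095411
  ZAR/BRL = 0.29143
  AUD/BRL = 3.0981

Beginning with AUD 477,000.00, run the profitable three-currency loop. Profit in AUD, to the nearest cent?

Profitable loop is AUD → BRL → ZAR → AUD:
AUD 477,000.00 × 3.0981 = BRL 1,477,793.70
BRL 1,477,793.70 ÷ 0.29143 = ZAR 5,070,835.88
ZAR 5,070,835.88 × 0.095411 = AUD 483,813.52
Profit = AUD 483,813.52 − AUD 477,000.00

Profit: AUD 6,813.52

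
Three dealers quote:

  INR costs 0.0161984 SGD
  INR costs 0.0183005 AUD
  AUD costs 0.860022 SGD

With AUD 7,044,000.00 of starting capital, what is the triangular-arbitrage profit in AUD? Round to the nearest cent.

Profitable loop is AUD → INR → SGD → AUD:
AUD 7,044,000.00 ÷ 0.0183005 = INR 384,907,516.19
INR 384,907,516.19 × 0.0161984 = SGD 6,234,885.91
SGD 6,234,885.91 ÷ 0.860022 = AUD 7,249,681.88
Profit = AUD 7,249,681.88 − AUD 7,044,000.00

Profit: AUD 205,681.88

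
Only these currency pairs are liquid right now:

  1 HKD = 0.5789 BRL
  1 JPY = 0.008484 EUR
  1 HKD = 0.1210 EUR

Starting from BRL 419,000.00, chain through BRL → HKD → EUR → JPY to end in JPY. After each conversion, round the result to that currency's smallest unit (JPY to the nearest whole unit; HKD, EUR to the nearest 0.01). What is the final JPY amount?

BRL 419,000.00 ÷ 0.5789 = HKD 723,786.49
HKD 723,786.49 × 0.1210 = EUR 87,578.17
EUR 87,578.17 ÷ 0.008484 = JPY 10,322,745

JPY 10,322,745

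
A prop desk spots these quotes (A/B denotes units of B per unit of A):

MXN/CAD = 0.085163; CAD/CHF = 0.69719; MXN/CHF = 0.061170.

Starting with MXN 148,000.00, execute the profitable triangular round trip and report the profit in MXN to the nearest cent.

Profitable loop is MXN → CHF → CAD → MXN:
MXN 148,000.00 × 0.061170 = CHF 9,053.16
CHF 9,053.16 ÷ 0.69719 = CAD 12,985.21
CAD 12,985.21 ÷ 0.085163 = MXN 152,474.81
Profit = MXN 152,474.81 − MXN 148,000.00

Profit: MXN 4,474.81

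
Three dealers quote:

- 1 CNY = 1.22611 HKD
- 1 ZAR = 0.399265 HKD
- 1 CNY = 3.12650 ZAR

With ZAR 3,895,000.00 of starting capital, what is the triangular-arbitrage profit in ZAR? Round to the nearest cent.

Profitable loop is ZAR → HKD → CNY → ZAR:
ZAR 3,895,000.00 × 0.399265 = HKD 1,555,137.17
HKD 1,555,137.17 ÷ 1.22611 = CNY 1,268,350.45
CNY 1,268,350.45 × 3.12650 = ZAR 3,965,497.69
Profit = ZAR 3,965,497.69 − ZAR 3,895,000.00

Profit: ZAR 70,497.69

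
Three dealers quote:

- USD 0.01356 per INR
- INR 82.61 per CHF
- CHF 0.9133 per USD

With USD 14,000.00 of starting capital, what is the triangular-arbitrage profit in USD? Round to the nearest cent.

Profitable loop is USD → CHF → INR → USD:
USD 14,000.00 × 0.9133 = CHF 12,786.20
CHF 12,786.20 × 82.61 = INR 1,056,267.98
INR 1,056,267.98 × 0.01356 = USD 14,322.99
Profit = USD 14,322.99 − USD 14,000.00

Profit: USD 322.99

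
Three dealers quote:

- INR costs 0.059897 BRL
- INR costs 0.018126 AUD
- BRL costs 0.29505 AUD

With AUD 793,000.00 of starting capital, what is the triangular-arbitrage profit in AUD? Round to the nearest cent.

Profit: AUD 20,344.39

Profitable loop is AUD → BRL → INR → AUD:
AUD 793,000.00 ÷ 0.29505 = BRL 2,687,680.05
BRL 2,687,680.05 ÷ 0.059897 = INR 44,871,697.32
INR 44,871,697.32 × 0.018126 = AUD 813,344.39
Profit = AUD 813,344.39 − AUD 793,000.00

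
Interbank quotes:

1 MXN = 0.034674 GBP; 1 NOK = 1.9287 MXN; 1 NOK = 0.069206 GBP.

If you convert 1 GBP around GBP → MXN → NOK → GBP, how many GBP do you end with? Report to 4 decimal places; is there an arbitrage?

1.0348 (arbitrage exists)

Around GBP → MXN → NOK → GBP: 1 ÷ 0.034674 ÷ 1.9287 × 0.069206 = 1.034845
Product > 1; profitable direction is GBP → MXN → NOK → GBP.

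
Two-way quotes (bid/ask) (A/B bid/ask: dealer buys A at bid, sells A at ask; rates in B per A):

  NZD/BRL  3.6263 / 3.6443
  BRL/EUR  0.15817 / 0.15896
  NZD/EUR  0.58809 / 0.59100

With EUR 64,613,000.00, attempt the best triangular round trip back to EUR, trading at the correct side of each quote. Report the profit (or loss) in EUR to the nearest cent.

Best loop EUR → BRL → NZD → EUR:
EUR 64,613,000.00 ÷ 0.15896 (buy BRL at ask) = BRL 406,473,326.62
BRL 406,473,326.62 ÷ 3.6443 (buy NZD at ask) = NZD 111,536,735.90
NZD 111,536,735.90 × 0.58809 (sell NZD at bid) = EUR 65,593,639.01

Net profit: EUR 980,639.01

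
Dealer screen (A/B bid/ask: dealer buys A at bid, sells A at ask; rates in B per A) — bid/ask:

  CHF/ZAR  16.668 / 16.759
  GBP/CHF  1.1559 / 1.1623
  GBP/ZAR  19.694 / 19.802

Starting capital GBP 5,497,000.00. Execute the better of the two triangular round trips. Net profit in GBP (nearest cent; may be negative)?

Best loop GBP → ZAR → CHF → GBP:
GBP 5,497,000.00 × 19.694 (sell GBP at bid) = ZAR 108,257,918.00
ZAR 108,257,918.00 ÷ 16.759 (buy CHF at ask) = CHF 6,459,688.41
CHF 6,459,688.41 ÷ 1.1623 (buy GBP at ask) = GBP 5,557,677.37

Net profit: GBP 60,677.37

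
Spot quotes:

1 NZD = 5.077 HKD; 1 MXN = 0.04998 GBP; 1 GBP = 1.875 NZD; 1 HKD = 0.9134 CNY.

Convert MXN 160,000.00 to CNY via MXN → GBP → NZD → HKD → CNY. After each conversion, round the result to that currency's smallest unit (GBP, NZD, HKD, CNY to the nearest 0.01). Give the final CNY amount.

CNY 69,532.15

MXN 160,000.00 × 0.04998 = GBP 7,996.80
GBP 7,996.80 × 1.875 = NZD 14,994.00
NZD 14,994.00 × 5.077 = HKD 76,124.54
HKD 76,124.54 × 0.9134 = CNY 69,532.15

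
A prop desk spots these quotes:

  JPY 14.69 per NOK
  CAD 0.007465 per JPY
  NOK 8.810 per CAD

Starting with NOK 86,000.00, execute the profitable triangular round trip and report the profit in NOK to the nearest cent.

Profit: NOK 3,016.59

Profitable loop is NOK → CAD → JPY → NOK:
NOK 86,000.00 ÷ 8.810 = CAD 9,761.63
CAD 9,761.63 ÷ 0.007465 = JPY 1,307,654
JPY 1,307,654 ÷ 14.69 = NOK 89,016.59
Profit = NOK 89,016.59 − NOK 86,000.00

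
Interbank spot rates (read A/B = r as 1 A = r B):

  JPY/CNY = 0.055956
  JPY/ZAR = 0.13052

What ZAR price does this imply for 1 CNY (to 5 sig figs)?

1 CNY ÷ 0.055956 = 17.8712 JPY
17.8712 JPY × 0.13052 = 2.33255 ZAR

CNY/ZAR = 2.3325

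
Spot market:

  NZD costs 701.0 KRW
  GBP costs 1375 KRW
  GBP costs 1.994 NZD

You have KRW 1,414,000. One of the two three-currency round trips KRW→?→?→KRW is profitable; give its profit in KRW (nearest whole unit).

Profit: KRW 23,441

Profitable loop is KRW → GBP → NZD → KRW:
KRW 1,414,000 ÷ 1375 = GBP 1,028.36
GBP 1,028.36 × 1.994 = NZD 2,050.56
NZD 2,050.56 × 701.0 = KRW 1,437,441
Profit = KRW 1,437,441 − KRW 1,414,000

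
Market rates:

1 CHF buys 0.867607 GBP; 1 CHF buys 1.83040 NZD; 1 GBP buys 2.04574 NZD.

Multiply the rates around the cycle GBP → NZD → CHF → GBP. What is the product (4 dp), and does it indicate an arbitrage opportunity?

0.9697 (arbitrage exists)

Around GBP → NZD → CHF → GBP: 1 × 2.04574 ÷ 1.83040 × 0.867607 = 0.969678
Product < 1; profitable direction is GBP → CHF → NZD → GBP.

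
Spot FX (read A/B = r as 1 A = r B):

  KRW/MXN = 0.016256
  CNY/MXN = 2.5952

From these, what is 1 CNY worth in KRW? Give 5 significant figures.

1 CNY × 2.5952 = 2.5952 MXN
2.5952 MXN ÷ 0.016256 = 159.646 KRW

CNY/KRW = 159.65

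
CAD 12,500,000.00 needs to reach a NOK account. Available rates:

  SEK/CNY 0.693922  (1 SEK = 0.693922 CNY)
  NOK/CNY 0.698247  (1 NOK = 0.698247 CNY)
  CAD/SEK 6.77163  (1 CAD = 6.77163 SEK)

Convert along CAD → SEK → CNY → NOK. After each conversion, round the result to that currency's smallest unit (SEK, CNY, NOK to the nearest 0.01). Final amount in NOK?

CAD 12,500,000.00 × 6.77163 = SEK 84,645,375.00
SEK 84,645,375.00 × 0.693922 = CNY 58,737,287.91
CNY 58,737,287.91 ÷ 0.698247 = NOK 84,121,074.51

NOK 84,121,074.51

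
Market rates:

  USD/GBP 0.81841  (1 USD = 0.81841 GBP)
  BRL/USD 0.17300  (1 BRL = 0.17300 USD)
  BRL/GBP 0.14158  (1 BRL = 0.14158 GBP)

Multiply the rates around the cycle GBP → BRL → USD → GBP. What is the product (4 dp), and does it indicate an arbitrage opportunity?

Around GBP → BRL → USD → GBP: 1 ÷ 0.14158 × 0.17300 × 0.81841 = 1.000035
Product ≈ 1 (deviation 0.003%, within rounding noise).

1.0000 (no arbitrage)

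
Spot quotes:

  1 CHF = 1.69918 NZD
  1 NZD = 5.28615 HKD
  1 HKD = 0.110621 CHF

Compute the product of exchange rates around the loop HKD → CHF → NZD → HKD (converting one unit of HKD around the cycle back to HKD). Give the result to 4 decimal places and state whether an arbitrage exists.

0.9936 (arbitrage exists)

Around HKD → CHF → NZD → HKD: 1 × 0.110621 × 1.69918 × 5.28615 = 0.993611
Product < 1; profitable direction is HKD → NZD → CHF → HKD.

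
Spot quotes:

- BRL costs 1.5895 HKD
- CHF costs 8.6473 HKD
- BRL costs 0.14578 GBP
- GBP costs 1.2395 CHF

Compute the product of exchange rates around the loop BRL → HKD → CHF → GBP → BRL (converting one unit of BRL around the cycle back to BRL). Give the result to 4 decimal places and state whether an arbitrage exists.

1.0173 (arbitrage exists)

Around BRL → HKD → CHF → GBP → BRL: 1 × 1.5895 ÷ 8.6473 ÷ 1.2395 ÷ 0.14578 = 1.017268
Product > 1; profitable direction is BRL → HKD → CHF → GBP → BRL.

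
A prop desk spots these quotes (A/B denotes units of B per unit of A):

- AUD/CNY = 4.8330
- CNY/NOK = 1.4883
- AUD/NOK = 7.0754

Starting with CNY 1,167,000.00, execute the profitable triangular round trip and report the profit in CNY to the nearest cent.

Profitable loop is CNY → NOK → AUD → CNY:
CNY 1,167,000.00 × 1.4883 = NOK 1,736,846.10
NOK 1,736,846.10 ÷ 7.0754 = AUD 245,476.74
AUD 245,476.74 × 4.8330 = CNY 1,186,389.07
Profit = CNY 1,186,389.07 − CNY 1,167,000.00

Profit: CNY 19,389.07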